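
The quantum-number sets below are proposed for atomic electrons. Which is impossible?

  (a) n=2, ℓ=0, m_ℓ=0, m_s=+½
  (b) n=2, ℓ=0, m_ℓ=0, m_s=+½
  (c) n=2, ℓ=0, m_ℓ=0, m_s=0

(c) has m_s = 0, but an electron's spin must be ±1/2.
The remaining sets (a), (b) satisfy all four rules.

(c)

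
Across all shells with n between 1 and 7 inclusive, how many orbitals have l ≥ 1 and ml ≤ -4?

10

Treat each shell separately and count matching orbitals:
n=5 → 1; n=6 → 3; n=7 → 6.
Total orbitals: 1 + 3 + 6 = 10.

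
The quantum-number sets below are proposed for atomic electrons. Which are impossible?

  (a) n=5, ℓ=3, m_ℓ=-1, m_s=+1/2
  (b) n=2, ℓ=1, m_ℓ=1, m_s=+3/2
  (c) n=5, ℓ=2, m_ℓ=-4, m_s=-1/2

(b) has m_s = +3/2, but an electron's spin must be ±1/2.
(c) has |m_ℓ| = 4 > ℓ = 2, violating −ℓ ≤ m_ℓ ≤ ℓ.
The remaining set (a) satisfies all four rules.

(b) and (c)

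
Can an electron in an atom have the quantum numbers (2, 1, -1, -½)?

n = 2 is a positive integer. l = 1 satisfies 0 ≤ l ≤ n−1 = 1. ml = -1 lies in the range −l … +l (here −1 … 1). ms = -1/2 is one of ±1/2.
All four constraints are satisfied.

Valid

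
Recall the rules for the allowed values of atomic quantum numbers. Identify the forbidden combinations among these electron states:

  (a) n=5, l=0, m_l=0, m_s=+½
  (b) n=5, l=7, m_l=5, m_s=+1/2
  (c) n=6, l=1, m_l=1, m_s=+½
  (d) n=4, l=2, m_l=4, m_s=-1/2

(b) and (d)

(b) has l = 7 ≥ n = 5, violating 0 ≤ l ≤ n−1.
(d) has |m_l| = 4 > l = 2, violating −l ≤ m_l ≤ l.
The remaining sets (a), (c) satisfy all four rules.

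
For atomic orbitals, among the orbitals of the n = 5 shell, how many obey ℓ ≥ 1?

24

Go through ℓ = 0, …, 4 (the values permitted for n = 5).
Contributions: ℓ=1 → 3; ℓ=2 → 5; ℓ=3 → 7; ℓ=4 → 9.
Total orbitals: 3 + 5 + 7 + 9 = 24.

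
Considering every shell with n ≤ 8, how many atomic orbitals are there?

Total orbitals = 1² + 2² + 3² + 4² + 5² + 6² + 7² + 8² = 204.

204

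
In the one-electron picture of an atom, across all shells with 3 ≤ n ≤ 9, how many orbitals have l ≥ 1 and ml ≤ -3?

56

Go shell by shell, enumerating (l, ml) with l ≥ 1 and ml ≤ -3:
n=4 → 1; n=5 → 3; n=6 → 6; n=7 → 10; n=8 → 15; n=9 → 21.
Total orbitals: 1 + 3 + 6 + 10 + 15 + 21 = 56.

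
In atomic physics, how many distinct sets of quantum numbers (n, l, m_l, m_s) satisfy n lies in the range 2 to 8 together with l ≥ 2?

350

For each n in the range, tally the orbitals obeying l ≥ 2:
n=3 → 5; n=4 → 12; n=5 → 21; n=6 → 32; n=7 → 45; n=8 → 60.
Orbitals: 5 + 12 + 21 + 32 + 45 + 60 = 175. Including both spin states (m_s = ±1/2) gives 2 × 175 = 350 states.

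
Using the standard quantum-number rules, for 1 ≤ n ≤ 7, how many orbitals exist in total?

Total orbitals = 1² + 2² + 3² + 4² + 5² + 6² + 7² = 140.

140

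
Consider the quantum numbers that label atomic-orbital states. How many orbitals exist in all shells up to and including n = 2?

5

Total orbitals = 1² + 2² = 5.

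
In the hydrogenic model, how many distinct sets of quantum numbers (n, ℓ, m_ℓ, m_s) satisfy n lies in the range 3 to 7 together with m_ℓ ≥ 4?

Per-shell orbital counts meeting the constraint:
n=5 → 1; n=6 → 3; n=7 → 6.
Orbitals: 1 + 3 + 6 = 10. Including both spin states (m_s = ±1/2) gives 2 × 10 = 20 states.

20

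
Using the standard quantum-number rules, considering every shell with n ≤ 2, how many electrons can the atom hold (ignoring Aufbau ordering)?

Total orbitals = 1² + 2² = 5. Doubling for spin gives 10 electrons.

10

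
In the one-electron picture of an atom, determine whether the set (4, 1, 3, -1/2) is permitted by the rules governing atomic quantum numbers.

No

The magnetic quantum number must satisfy −l ≤ m_l ≤ l. With l = 1, m_l can only be -1, 0, 1, so m_l = 3 is forbidden.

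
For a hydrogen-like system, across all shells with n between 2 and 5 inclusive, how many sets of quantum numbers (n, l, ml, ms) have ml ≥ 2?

20

For each n in the range, tally the orbitals obeying ml ≥ 2:
n=3 → 1; n=4 → 3; n=5 → 6.
Orbitals: 1 + 3 + 6 = 10. Including both spin states (ms = ±1/2) gives 2 × 10 = 20 states.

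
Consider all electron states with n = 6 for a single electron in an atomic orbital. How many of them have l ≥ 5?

22

With n = 6 the allowed l are 0, 1, …, 5.
Contributions: l=5 → 11.
Orbitals: 11. Each orbital carries two spin states, so 11 × 2 = 22 states.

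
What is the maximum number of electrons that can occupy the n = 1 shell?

2

A shell holds 2n² electrons: 2 × 1² = 2 × 1 = 2.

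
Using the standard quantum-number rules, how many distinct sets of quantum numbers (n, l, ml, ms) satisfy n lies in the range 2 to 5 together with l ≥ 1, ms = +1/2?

Go shell by shell, enumerating (l, ml) with l ≥ 1:
n=2 → 3; n=3 → 8; n=4 → 15; n=5 → 24.
Orbitals: 3 + 8 + 15 + 24 = 50. With ms fixed to +1/2 there is one state per orbital, so 50 states.

50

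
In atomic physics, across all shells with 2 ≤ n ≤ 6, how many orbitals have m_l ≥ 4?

4

Work shell by shell — for each n, count the (l, m_l) pairs that satisfy m_l ≥ 4:
n=5 → 1; n=6 → 3.
Total orbitals: 1 + 3 = 4.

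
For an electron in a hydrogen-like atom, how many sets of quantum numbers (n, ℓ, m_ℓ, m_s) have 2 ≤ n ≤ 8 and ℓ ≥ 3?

For each n in the range, tally the orbitals obeying ℓ ≥ 3:
n=4 → 7; n=5 → 16; n=6 → 27; n=7 → 40; n=8 → 55.
Orbitals: 7 + 16 + 27 + 40 + 55 = 145. Including both spin states (m_s = ±1/2) gives 2 × 145 = 290 states.

290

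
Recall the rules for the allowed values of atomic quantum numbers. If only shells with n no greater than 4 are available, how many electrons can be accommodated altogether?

Total orbitals = 1² + 2² + 3² + 4² = 30. Doubling for spin gives 60 electrons.

60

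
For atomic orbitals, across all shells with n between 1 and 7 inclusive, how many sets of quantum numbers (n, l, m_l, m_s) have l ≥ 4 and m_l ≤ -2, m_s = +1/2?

22

Go shell by shell, enumerating (l, m_l) with l ≥ 4 and m_l ≤ -2:
n=5 → 3; n=6 → 7; n=7 → 12.
Orbitals: 3 + 7 + 12 = 22. With m_s fixed to +1/2 there is one state per orbital, so 22 states.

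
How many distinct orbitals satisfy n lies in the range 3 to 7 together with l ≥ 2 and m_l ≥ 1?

Go shell by shell, enumerating (l, m_l) with l ≥ 2 and m_l ≥ 1:
n=3 → 2; n=4 → 5; n=5 → 9; n=6 → 14; n=7 → 20.
Total orbitals: 2 + 5 + 9 + 14 + 20 = 50.

50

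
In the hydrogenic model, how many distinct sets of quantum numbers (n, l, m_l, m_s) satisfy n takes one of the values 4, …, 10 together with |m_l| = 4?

84

For each n in the range, tally the orbitals obeying |m_l| = 4:
n=5 → 2; n=6 → 4; n=7 → 6; n=8 → 8; n=9 → 10; n=10 → 12.
Orbitals: 2 + 4 + 6 + 8 + 10 + 12 = 42. Including both spin states (m_s = ±1/2) gives 2 × 42 = 84 states.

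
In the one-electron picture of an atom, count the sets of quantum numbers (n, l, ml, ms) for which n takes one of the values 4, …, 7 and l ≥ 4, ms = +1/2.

Per-shell orbital counts meeting the constraint:
n=5 → 9; n=6 → 20; n=7 → 33.
Orbitals: 9 + 20 + 33 = 62. With ms fixed to +1/2 there is one state per orbital, so 62 states.

62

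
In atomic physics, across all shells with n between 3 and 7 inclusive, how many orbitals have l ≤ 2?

Go shell by shell, enumerating (l, m_l) with l ≤ 2:
n=3 → 9; n=4 → 9; n=5 → 9; n=6 → 9; n=7 → 9.
Total orbitals: 9 + 9 + 9 + 9 + 9 = 45.

45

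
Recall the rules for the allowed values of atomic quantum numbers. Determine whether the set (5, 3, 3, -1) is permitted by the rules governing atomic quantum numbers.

Invalid

The spin quantum number for an electron can only be m_s = +1/2 or −1/2; m_s = -1 is not one of those.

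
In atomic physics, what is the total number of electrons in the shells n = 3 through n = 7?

270

Shell n has n² orbitals: 3²=9 + 4²=16 + 5²=25 + 6²=36 + 7²=49 = 135 orbitals.
Two spin states per orbital: 2 × 135 = 270 electrons.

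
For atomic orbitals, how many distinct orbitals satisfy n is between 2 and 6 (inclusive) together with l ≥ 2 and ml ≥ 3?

10

Count contributing orbitals for each principal shell:
n=4 → 1; n=5 → 3; n=6 → 6.
Total orbitals: 1 + 3 + 6 = 10.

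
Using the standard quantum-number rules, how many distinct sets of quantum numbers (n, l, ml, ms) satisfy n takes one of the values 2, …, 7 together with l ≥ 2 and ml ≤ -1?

100

Go shell by shell, enumerating (l, ml) with l ≥ 2 and ml ≤ -1:
n=3 → 2; n=4 → 5; n=5 → 9; n=6 → 14; n=7 → 20.
Orbitals: 2 + 5 + 9 + 14 + 20 = 50. Including both spin states (ms = ±1/2) gives 2 × 50 = 100 states.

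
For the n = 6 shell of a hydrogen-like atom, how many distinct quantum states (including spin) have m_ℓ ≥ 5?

Go through ℓ = 0, …, 5 (the values permitted for n = 6).
Contributions: ℓ=5 → 1.
Orbitals: 1. Each orbital carries two spin states, so 1 × 2 = 2 states.

2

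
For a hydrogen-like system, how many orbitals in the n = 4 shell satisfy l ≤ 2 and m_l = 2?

Orbitals with l ≤ 2 and m_l = 2, by l: l=2 → 1.
Total orbitals: 1.

1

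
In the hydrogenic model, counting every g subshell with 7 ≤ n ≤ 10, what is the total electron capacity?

72

A g subshell (l = 4) exists for every n ≥ 5, so shells n = 7, 8, 9, 10 each contribute one — 4 subshells.
Since each g subshell holds 2(2·4+1) = 18 electrons, the total is 4 × 18 = 72.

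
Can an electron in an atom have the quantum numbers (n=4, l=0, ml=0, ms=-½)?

Valid

n = 4 is a positive integer. l = 0 satisfies 0 ≤ l ≤ n−1 = 3. ml = 0 lies in the range −l … +l (here 0). ms = -1/2 is one of ±1/2.
All four constraints are satisfied.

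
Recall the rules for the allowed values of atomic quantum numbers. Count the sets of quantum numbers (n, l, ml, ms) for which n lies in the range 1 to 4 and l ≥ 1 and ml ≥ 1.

20

Treat each shell separately and count matching orbitals:
n=2 → 1; n=3 → 3; n=4 → 6.
Orbitals: 1 + 3 + 6 = 10. Including both spin states (ms = ±1/2) gives 2 × 10 = 20 states.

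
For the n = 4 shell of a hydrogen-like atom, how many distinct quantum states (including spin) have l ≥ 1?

30

The n = 4 shell has l = 0 through 3; check each.
Contributions: l=1 → 3; l=2 → 5; l=3 → 7.
Orbitals: 3 + 5 + 7 = 15. Each orbital carries two spin states, so 15 × 2 = 30 states.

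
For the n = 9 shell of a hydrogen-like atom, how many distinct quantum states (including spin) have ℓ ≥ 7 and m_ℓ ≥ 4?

18

Contributions: ℓ=7 → 4; ℓ=8 → 5.
Orbitals: 4 + 5 = 9. Each orbital carries two spin states, so 9 × 2 = 18 states.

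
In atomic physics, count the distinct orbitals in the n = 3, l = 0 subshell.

1

A subshell has 2l+1 orbitals; with l = 0, that's 1.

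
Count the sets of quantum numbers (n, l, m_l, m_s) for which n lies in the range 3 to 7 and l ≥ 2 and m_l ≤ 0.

Count contributing orbitals for each principal shell:
n=3 → 3; n=4 → 7; n=5 → 12; n=6 → 18; n=7 → 25.
Orbitals: 3 + 7 + 12 + 18 + 25 = 65. Including both spin states (m_s = ±1/2) gives 2 × 65 = 130 states.

130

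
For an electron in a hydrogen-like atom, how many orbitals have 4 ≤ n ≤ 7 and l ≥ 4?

Treat each shell separately and count matching orbitals:
n=5 → 9; n=6 → 20; n=7 → 33.
Total orbitals: 9 + 20 + 33 = 62.

62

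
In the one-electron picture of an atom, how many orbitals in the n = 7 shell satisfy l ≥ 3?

40

Contributions: l=3 → 7; l=4 → 9; l=5 → 11; l=6 → 13.
Total orbitals: 7 + 9 + 11 + 13 = 40.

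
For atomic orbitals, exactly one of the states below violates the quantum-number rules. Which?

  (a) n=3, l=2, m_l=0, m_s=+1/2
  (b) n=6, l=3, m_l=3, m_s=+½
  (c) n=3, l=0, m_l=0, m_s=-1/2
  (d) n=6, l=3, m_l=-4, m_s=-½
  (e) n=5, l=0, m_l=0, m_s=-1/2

(d) has |m_l| = 4 > l = 3, violating −l ≤ m_l ≤ l.
The remaining sets (a), (b), (c), (e) satisfy all four rules.

(d)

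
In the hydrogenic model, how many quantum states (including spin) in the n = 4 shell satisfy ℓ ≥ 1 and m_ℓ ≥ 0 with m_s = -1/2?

9

Go through ℓ = 0, …, 3 (the values permitted for n = 4).
Per ℓ-value: ℓ=1 → 2; ℓ=2 → 3; ℓ=3 → 4.
Orbitals: 2 + 3 + 4 = 9. With m_s fixed to a single value there is one state per orbital, giving 9 states.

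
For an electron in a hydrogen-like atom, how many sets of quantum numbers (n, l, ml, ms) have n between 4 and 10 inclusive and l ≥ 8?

Go shell by shell, enumerating (l, ml) with l ≥ 8:
n=9 → 17; n=10 → 36.
Orbitals: 17 + 36 = 53. Including both spin states (ms = ±1/2) gives 2 × 53 = 106 states.

106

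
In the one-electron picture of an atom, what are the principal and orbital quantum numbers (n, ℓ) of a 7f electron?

The leading integer gives n = 7; the letter 'f' means ℓ = 3.

n = 7, ℓ = 3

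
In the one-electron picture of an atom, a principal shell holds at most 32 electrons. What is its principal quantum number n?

n = 4

2n² = 32 ⇒ n² = 16 ⇒ n = 4.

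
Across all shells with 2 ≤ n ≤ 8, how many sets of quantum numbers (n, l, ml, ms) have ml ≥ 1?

Per-shell orbital counts meeting the constraint:
n=2 → 1; n=3 → 3; n=4 → 6; n=5 → 10; n=6 → 15; n=7 → 21; n=8 → 28.
Orbitals: 1 + 3 + 6 + 10 + 15 + 21 + 28 = 84. Including both spin states (ms = ±1/2) gives 2 × 84 = 168 states.

168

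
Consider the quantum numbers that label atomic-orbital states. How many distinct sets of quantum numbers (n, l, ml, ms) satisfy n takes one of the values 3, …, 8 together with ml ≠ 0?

332

Count contributing orbitals for each principal shell:
n=3 → 6; n=4 → 12; n=5 → 20; n=6 → 30; n=7 → 42; n=8 → 56.
Orbitals: 6 + 12 + 20 + 30 + 42 + 56 = 166. Including both spin states (ms = ±1/2) gives 2 × 166 = 332 states.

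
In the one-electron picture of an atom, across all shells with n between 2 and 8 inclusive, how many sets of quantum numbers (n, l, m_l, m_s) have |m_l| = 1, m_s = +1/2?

56

For each n in the range, tally the orbitals obeying |m_l| = 1:
n=2 → 2; n=3 → 4; n=4 → 6; n=5 → 8; n=6 → 10; n=7 → 12; n=8 → 14.
Orbitals: 2 + 4 + 6 + 8 + 10 + 12 + 14 = 56. With m_s fixed to +1/2 there is one state per orbital, so 56 states.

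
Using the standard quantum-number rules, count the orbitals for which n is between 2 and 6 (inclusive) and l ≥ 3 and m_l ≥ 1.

Count contributing orbitals for each principal shell:
n=4 → 3; n=5 → 7; n=6 → 12.
Total orbitals: 3 + 7 + 12 = 22.

22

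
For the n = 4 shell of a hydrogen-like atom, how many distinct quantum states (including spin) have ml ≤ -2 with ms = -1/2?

3

The n = 4 shell has l = 0 through 3; check each.
The (l, ml) pairs meeting ml ≤ -2 give: l=2 → 1; l=3 → 2.
Orbitals: 1 + 2 = 3. With ms fixed to a single value there is one state per orbital, giving 3 states.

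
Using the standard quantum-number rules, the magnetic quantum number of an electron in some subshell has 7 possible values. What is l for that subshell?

l = 3

ml ranges over 2l+1 integers, so 2l+1 = 7 ⇒ l = 3.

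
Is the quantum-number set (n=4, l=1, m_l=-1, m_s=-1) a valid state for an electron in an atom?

Not allowed

The spin quantum number for an electron can only be m_s = +1/2 or −1/2; m_s = -1 is not one of those.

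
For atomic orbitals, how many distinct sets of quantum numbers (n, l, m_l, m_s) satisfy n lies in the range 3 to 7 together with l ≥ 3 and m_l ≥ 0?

100

Count contributing orbitals for each principal shell:
n=4 → 4; n=5 → 9; n=6 → 15; n=7 → 22.
Orbitals: 4 + 9 + 15 + 22 = 50. Including both spin states (m_s = ±1/2) gives 2 × 50 = 100 states.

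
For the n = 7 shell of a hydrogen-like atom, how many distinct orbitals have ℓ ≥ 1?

With n = 7 the allowed ℓ are 0, 1, …, 6.
Per ℓ-value: ℓ=1 → 3; ℓ=2 → 5; ℓ=3 → 7; ℓ=4 → 9; ℓ=5 → 11; ℓ=6 → 13.
Total orbitals: 3 + 5 + 7 + 9 + 11 + 13 = 48.

48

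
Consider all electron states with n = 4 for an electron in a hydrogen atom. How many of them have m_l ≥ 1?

With n = 4 the allowed l are 0, 1, …, 3.
Per l-value: l=1 → 1; l=2 → 2; l=3 → 3.
Orbitals: 1 + 2 + 3 = 6. Each orbital carries two spin states, so 6 × 2 = 12 states.

12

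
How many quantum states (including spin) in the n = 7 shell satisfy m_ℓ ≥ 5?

6

The n = 7 shell has ℓ = 0 through 6; check each.
Per ℓ-value: ℓ=5 → 1; ℓ=6 → 2.
Orbitals: 1 + 2 = 3. Each orbital carries two spin states, so 3 × 2 = 6 states.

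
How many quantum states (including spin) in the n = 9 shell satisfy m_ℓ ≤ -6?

12

Go through ℓ = 0, …, 8 (the values permitted for n = 9).
Per ℓ-value: ℓ=6 → 1; ℓ=7 → 2; ℓ=8 → 3.
Orbitals: 1 + 2 + 3 = 6. Each orbital carries two spin states, so 6 × 2 = 12 states.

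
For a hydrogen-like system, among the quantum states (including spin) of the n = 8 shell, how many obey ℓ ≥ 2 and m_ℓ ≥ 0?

66

Go through ℓ = 0, …, 7 (the values permitted for n = 8).
The (ℓ, m_ℓ) pairs meeting ℓ ≥ 2 and m_ℓ ≥ 0 give: ℓ=2 → 3; ℓ=3 → 4; ℓ=4 → 5; ℓ=5 → 6; ℓ=6 → 7; ℓ=7 → 8.
Orbitals: 3 + 4 + 5 + 6 + 7 + 8 = 33. Each orbital carries two spin states, so 33 × 2 = 66 states.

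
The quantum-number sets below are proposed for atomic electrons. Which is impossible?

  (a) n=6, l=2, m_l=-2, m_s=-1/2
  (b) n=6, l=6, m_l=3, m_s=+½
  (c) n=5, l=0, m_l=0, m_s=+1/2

(b)

(b) has l = 6 ≥ n = 6, violating 0 ≤ l ≤ n−1.
The remaining sets (a), (c) satisfy all four rules.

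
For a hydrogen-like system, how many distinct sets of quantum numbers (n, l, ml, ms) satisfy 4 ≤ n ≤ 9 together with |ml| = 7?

Count contributing orbitals for each principal shell:
n=8 → 2; n=9 → 4.
Orbitals: 2 + 4 = 6. Including both spin states (ms = ±1/2) gives 2 × 6 = 12 states.

12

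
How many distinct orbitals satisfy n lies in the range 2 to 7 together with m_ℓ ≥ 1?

Treat each shell separately and count matching orbitals:
n=2 → 1; n=3 → 3; n=4 → 6; n=5 → 10; n=6 → 15; n=7 → 21.
Total orbitals: 1 + 3 + 6 + 10 + 15 + 21 = 56.

56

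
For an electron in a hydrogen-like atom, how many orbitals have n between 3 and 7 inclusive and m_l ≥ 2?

For each n in the range, tally the orbitals obeying m_l ≥ 2:
n=3 → 1; n=4 → 3; n=5 → 6; n=6 → 10; n=7 → 15.
Total orbitals: 1 + 3 + 6 + 10 + 15 = 35.

35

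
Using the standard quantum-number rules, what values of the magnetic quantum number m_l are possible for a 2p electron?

-1, 0, 1

The 2p subshell has l = 1, and m_l takes every integer from −l to +l. With l = 1 that gives the 3 values -1, 0, 1.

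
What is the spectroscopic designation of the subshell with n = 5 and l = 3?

l = 3 corresponds to the letter 'f', so the subshell is 5f.

5f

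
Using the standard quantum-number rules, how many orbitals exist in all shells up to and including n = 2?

5

Total orbitals = 1² + 2² = 5.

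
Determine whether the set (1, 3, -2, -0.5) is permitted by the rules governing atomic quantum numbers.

The orbital quantum number must satisfy 0 ≤ l ≤ n−1. With n = 1 the allowed l values are 0, so l = 3 is out of range.

Not allowed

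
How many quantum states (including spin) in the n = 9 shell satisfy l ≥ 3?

Per l-value: l=3 → 7; l=4 → 9; l=5 → 11; l=6 → 13; l=7 → 15; l=8 → 17.
Orbitals: 7 + 9 + 11 + 13 + 15 + 17 = 72. Each orbital carries two spin states, so 72 × 2 = 144 states.

144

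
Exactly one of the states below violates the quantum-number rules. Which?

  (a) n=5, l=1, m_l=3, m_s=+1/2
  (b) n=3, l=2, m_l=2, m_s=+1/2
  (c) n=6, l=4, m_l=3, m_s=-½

(a) has |m_l| = 3 > l = 1, violating −l ≤ m_l ≤ l.
The remaining sets (b), (c) satisfy all four rules.

(a)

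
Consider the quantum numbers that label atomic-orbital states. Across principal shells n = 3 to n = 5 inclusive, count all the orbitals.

Shell n has n² orbitals: 3²=9 + 4²=16 + 5²=25 = 50 orbitals.

50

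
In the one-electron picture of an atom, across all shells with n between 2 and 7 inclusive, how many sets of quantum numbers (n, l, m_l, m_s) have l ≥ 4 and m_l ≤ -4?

Per-shell orbital counts meeting the constraint:
n=5 → 1; n=6 → 3; n=7 → 6.
Orbitals: 1 + 3 + 6 = 10. Including both spin states (m_s = ±1/2) gives 2 × 10 = 20 states.

20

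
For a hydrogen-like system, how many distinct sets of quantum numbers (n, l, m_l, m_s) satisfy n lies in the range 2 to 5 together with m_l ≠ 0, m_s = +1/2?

Treat each shell separately and count matching orbitals:
n=2 → 2; n=3 → 6; n=4 → 12; n=5 → 20.
Orbitals: 2 + 6 + 12 + 20 = 40. With m_s fixed to +1/2 there is one state per orbital, so 40 states.

40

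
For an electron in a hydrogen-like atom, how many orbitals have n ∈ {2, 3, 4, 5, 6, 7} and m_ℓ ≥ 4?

10

Work shell by shell — for each n, count the (ℓ, m_ℓ) pairs that satisfy m_ℓ ≥ 4:
n=5 → 1; n=6 → 3; n=7 → 6.
Total orbitals: 1 + 3 + 6 = 10.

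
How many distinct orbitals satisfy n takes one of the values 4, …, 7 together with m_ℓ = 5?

Go shell by shell, enumerating (ℓ, m_ℓ) with m_ℓ = 5:
n=6 → 1; n=7 → 2.
Total orbitals: 1 + 2 = 3.

3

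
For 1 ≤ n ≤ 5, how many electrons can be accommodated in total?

Total orbitals = 1² + 2² + 3² + 4² + 5² = 55. Doubling for spin gives 110 electrons.

110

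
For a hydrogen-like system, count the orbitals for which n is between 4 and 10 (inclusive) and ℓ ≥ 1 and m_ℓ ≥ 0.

For each n in the range, tally the orbitals obeying ℓ ≥ 1 and m_ℓ ≥ 0:
n=4 → 9; n=5 → 14; n=6 → 20; n=7 → 27; n=8 → 35; n=9 → 44; n=10 → 54.
Total orbitals: 9 + 14 + 20 + 27 + 35 + 44 + 54 = 203.

203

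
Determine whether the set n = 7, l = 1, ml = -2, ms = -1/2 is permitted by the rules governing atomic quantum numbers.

Not allowed

The magnetic quantum number must satisfy −l ≤ ml ≤ l. With l = 1, ml can only be -1, 0, 1, so ml = -2 is forbidden.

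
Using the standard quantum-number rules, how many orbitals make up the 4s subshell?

1

A subshell has 2l+1 orbitals; with l = 0, that's 1.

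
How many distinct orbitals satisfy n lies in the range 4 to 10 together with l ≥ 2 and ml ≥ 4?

56

For each n in the range, tally the orbitals obeying l ≥ 2 and ml ≥ 4:
n=5 → 1; n=6 → 3; n=7 → 6; n=8 → 10; n=9 → 15; n=10 → 21.
Total orbitals: 1 + 3 + 6 + 10 + 15 + 21 = 56.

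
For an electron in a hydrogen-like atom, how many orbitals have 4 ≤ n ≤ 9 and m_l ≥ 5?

For each n in the range, tally the orbitals obeying m_l ≥ 5:
n=6 → 1; n=7 → 3; n=8 → 6; n=9 → 10.
Total orbitals: 1 + 3 + 6 + 10 = 20.

20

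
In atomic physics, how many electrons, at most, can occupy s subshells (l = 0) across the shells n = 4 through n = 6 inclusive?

An s subshell (l = 0) exists for every n ≥ 1, so shells n = 4, 5, 6 each contribute one — 3 subshells.
Since each s subshell holds 2(2·0+1) = 2 electrons, the total is 3 × 2 = 6.

6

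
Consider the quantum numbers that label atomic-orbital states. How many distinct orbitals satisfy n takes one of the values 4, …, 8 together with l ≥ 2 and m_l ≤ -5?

Work shell by shell — for each n, count the (l, m_l) pairs that satisfy l ≥ 2 and m_l ≤ -5:
n=6 → 1; n=7 → 3; n=8 → 6.
Total orbitals: 1 + 3 + 6 = 10.

10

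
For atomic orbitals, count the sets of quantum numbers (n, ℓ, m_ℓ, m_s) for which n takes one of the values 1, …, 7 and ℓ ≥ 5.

70

Count contributing orbitals for each principal shell:
n=6 → 11; n=7 → 24.
Orbitals: 11 + 24 = 35. Including both spin states (m_s = ±1/2) gives 2 × 35 = 70 states.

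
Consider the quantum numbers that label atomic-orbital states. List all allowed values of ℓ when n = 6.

0, 1, 2, 3, 4, 5

ℓ is an integer with 0 ≤ ℓ ≤ n−1, so for n = 6: ℓ = 0, 1, 2, 3, 4, 5.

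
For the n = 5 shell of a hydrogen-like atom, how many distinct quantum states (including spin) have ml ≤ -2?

For n = 5, l ranges over 0 … 4.
Orbitals with ml ≤ -2, by l: l=2 → 1; l=3 → 2; l=4 → 3.
Orbitals: 1 + 2 + 3 = 6. Each orbital carries two spin states, so 6 × 2 = 12 states.

12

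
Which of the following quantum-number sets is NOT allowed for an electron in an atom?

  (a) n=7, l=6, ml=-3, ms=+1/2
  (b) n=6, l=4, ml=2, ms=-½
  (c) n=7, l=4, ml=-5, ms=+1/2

(c)

(c) has |ml| = 5 > l = 4, violating −l ≤ ml ≤ l.
The remaining sets (a), (b) satisfy all four rules.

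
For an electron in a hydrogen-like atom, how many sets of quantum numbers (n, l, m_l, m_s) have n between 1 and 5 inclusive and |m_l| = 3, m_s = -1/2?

6

For each n in the range, tally the orbitals obeying |m_l| = 3:
n=4 → 2; n=5 → 4.
Orbitals: 2 + 4 = 6. With m_s fixed to -1/2 there is one state per orbital, so 6 states.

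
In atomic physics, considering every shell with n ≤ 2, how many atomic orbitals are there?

5

Total orbitals = 1² + 2² = 5.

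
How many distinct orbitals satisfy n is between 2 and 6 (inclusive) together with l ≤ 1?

Count contributing orbitals for each principal shell:
n=2 → 4; n=3 → 4; n=4 → 4; n=5 → 4; n=6 → 4.
Total orbitals: 4 + 4 + 4 + 4 + 4 = 20.

20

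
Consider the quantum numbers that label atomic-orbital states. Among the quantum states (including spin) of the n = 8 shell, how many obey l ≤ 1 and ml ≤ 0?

For n = 8, l ranges over 0 … 7.
Orbitals with l ≤ 1 and ml ≤ 0, by l: l=0 → 1; l=1 → 2.
Orbitals: 1 + 2 = 3. Each orbital carries two spin states, so 3 × 2 = 6 states.

6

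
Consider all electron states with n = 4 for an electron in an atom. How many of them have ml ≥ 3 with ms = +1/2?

1

For n = 4, l ranges over 0 … 3.
Per l-value: l=3 → 1.
Orbitals: 1. With ms fixed to a single value there is one state per orbital, giving 1 state.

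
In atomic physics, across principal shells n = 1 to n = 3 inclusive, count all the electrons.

28

Shell n has n² orbitals: 1²=1 + 2²=4 + 3²=9 = 14 orbitals.
Two spin states per orbital: 2 × 14 = 28 electrons.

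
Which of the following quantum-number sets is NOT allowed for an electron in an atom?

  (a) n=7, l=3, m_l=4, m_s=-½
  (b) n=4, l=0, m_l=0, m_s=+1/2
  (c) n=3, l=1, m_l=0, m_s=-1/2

(a)

(a) has |m_l| = 4 > l = 3, violating −l ≤ m_l ≤ l.
The remaining sets (b), (c) satisfy all four rules.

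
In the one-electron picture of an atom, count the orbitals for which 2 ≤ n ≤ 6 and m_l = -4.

For each n in the range, tally the orbitals obeying m_l = -4:
n=5 → 1; n=6 → 2.
Total orbitals: 1 + 2 = 3.

3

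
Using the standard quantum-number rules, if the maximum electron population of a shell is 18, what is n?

2n² = 18 ⇒ n² = 9 ⇒ n = 3.

n = 3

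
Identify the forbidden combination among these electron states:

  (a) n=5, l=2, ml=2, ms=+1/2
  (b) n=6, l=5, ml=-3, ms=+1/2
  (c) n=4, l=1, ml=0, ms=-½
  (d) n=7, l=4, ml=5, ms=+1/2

(d) has |ml| = 5 > l = 4, violating −l ≤ ml ≤ l.
The remaining sets (a), (b), (c) satisfy all four rules.

(d)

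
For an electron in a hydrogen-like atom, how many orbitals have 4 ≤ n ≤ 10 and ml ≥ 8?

For each n in the range, tally the orbitals obeying ml ≥ 8:
n=9 → 1; n=10 → 3.
Total orbitals: 1 + 3 = 4.

4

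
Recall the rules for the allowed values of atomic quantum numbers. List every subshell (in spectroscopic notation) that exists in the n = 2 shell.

For n = 2, l runs from 0 to 1. In spectroscopic notation l = 0,1,2,… ↔ s,p,d,f,g,h,i, so the subshells are 2s, 2p.

2s, 2p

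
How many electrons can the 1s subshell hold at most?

A subshell with l = 0 has 2l+1 = 1 orbital, each holding 2 electrons (spin ±1/2), so 1 × 2 = 2.

2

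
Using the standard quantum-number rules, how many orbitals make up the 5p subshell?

A subshell has 2ℓ+1 orbitals; with ℓ = 1, that's 3.

3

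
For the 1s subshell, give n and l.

The leading integer gives n = 1; the letter 's' means l = 0.

n = 1, l = 0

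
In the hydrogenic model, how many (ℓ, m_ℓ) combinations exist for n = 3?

The n = 3 shell contains n² = 3² = 9 orbitals.

9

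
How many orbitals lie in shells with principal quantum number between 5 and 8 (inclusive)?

174

Shell n has n² orbitals: 5²=25 + 6²=36 + 7²=49 + 8²=64 = 174 orbitals.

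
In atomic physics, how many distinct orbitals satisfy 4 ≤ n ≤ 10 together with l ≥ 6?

150

Count contributing orbitals for each principal shell:
n=7 → 13; n=8 → 28; n=9 → 45; n=10 → 64.
Total orbitals: 13 + 28 + 45 + 64 = 150.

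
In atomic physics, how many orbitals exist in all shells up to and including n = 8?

Total orbitals = 1² + 2² + 3² + 4² + 5² + 6² + 7² + 8² = 204.

204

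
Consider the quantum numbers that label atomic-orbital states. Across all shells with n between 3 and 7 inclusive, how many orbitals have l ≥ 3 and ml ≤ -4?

Per-shell orbital counts meeting the constraint:
n=5 → 1; n=6 → 3; n=7 → 6.
Total orbitals: 1 + 3 + 6 = 10.

10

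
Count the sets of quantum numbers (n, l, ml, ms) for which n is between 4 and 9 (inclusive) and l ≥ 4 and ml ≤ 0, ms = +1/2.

For each n in the range, tally the orbitals obeying l ≥ 4 and ml ≤ 0:
n=5 → 5; n=6 → 11; n=7 → 18; n=8 → 26; n=9 → 35.
Orbitals: 5 + 11 + 18 + 26 + 35 = 95. With ms fixed to +1/2 there is one state per orbital, so 95 states.

95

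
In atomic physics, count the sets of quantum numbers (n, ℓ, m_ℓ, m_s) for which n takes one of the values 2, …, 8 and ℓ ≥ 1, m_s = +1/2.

196

Per-shell orbital counts meeting the constraint:
n=2 → 3; n=3 → 8; n=4 → 15; n=5 → 24; n=6 → 35; n=7 → 48; n=8 → 63.
Orbitals: 3 + 8 + 15 + 24 + 35 + 48 + 63 = 196. With m_s fixed to +1/2 there is one state per orbital, so 196 states.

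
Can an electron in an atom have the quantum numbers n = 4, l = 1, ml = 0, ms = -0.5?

Valid

n = 4 is a positive integer. l = 1 satisfies 0 ≤ l ≤ n−1 = 3. ml = 0 lies in the range −l … +l (here −1 … 1). ms = -1/2 is one of ±1/2.
All four constraints are satisfied.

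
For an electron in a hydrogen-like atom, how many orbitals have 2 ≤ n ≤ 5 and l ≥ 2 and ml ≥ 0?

Treat each shell separately and count matching orbitals:
n=3 → 3; n=4 → 7; n=5 → 12.
Total orbitals: 3 + 7 + 12 = 22.

22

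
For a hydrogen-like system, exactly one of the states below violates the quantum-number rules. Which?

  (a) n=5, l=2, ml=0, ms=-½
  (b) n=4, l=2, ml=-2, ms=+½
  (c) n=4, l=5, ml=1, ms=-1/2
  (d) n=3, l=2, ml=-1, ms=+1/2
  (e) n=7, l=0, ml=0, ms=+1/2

(c) has l = 5 ≥ n = 4, violating 0 ≤ l ≤ n−1.
The remaining sets (a), (b), (d), (e) satisfy all four rules.

(c)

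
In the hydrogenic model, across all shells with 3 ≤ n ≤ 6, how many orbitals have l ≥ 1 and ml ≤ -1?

34

For each n in the range, tally the orbitals obeying l ≥ 1 and ml ≤ -1:
n=3 → 3; n=4 → 6; n=5 → 10; n=6 → 15.
Total orbitals: 3 + 6 + 10 + 15 = 34.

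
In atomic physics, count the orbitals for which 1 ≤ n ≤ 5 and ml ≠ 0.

For each n in the range, tally the orbitals obeying ml ≠ 0:
n=2 → 2; n=3 → 6; n=4 → 12; n=5 → 20.
Total orbitals: 2 + 6 + 12 + 20 = 40.

40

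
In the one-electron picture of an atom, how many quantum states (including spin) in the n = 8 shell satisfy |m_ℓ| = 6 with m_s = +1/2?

The n = 8 shell has ℓ = 0 through 7; check each.
The (ℓ, m_ℓ) pairs meeting |m_ℓ| = 6 give: ℓ=6 → 2; ℓ=7 → 2.
Orbitals: 2 + 2 = 4. With m_s fixed to a single value there is one state per orbital, giving 4 states.

4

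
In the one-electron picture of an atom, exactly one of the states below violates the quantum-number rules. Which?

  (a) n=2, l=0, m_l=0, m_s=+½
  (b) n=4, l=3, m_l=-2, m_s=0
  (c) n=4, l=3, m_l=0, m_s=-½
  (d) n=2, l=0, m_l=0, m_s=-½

(b) has m_s = 0, but an electron's spin must be ±1/2.
The remaining sets (a), (c), (d) satisfy all four rules.

(b)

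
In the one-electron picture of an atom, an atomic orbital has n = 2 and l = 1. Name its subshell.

l = 1 corresponds to the letter 'p', so the subshell is 2p.

2p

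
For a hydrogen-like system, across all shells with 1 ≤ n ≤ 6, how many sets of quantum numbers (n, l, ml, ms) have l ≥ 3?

Work shell by shell — for each n, count the (l, ml) pairs that satisfy l ≥ 3:
n=4 → 7; n=5 → 16; n=6 → 27.
Orbitals: 7 + 16 + 27 = 50. Including both spin states (ms = ±1/2) gives 2 × 50 = 100 states.

100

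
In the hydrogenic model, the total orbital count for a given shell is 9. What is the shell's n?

n² = 9 ⇒ n = 3.

n = 3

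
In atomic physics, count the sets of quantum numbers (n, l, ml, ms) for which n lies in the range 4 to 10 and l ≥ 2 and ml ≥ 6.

Go shell by shell, enumerating (l, ml) with l ≥ 2 and ml ≥ 6:
n=7 → 1; n=8 → 3; n=9 → 6; n=10 → 10.
Orbitals: 1 + 3 + 6 + 10 = 20. Including both spin states (ms = ±1/2) gives 2 × 20 = 40 states.

40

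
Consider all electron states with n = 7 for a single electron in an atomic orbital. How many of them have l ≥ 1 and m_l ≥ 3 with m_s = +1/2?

With n = 7 the allowed l are 0, 1, …, 6.
Contributions: l=3 → 1; l=4 → 2; l=5 → 3; l=6 → 4.
Orbitals: 1 + 2 + 3 + 4 = 10. With m_s fixed to a single value there is one state per orbital, giving 10 states.

10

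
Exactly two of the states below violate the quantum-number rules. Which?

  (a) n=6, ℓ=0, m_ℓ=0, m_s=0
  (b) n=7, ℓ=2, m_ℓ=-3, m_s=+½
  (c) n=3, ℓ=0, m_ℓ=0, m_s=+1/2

(a) has m_s = 0, but an electron's spin must be ±1/2.
(b) has |m_ℓ| = 3 > ℓ = 2, violating −ℓ ≤ m_ℓ ≤ ℓ.
The remaining set (c) satisfies all four rules.

(a) and (b)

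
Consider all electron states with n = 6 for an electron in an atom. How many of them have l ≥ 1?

The (l, ml) pairs meeting l ≥ 1 give: l=1 → 3; l=2 → 5; l=3 → 7; l=4 → 9; l=5 → 11.
Orbitals: 3 + 5 + 7 + 9 + 11 = 35. Each orbital carries two spin states, so 35 × 2 = 70 states.

70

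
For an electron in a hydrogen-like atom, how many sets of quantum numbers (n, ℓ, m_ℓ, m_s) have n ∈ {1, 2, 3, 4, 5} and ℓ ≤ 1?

Go shell by shell, enumerating (ℓ, m_ℓ) with ℓ ≤ 1:
n=1 → 1; n=2 → 4; n=3 → 4; n=4 → 4; n=5 → 4.
Orbitals: 1 + 4 + 4 + 4 + 4 = 17. Including both spin states (m_s = ±1/2) gives 2 × 17 = 34 states.

34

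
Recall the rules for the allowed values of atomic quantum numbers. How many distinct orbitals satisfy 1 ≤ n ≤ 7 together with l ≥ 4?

62

Count contributing orbitals for each principal shell:
n=5 → 9; n=6 → 20; n=7 → 33.
Total orbitals: 9 + 20 + 33 = 62.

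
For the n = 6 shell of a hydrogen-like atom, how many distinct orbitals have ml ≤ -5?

1

Per l-value: l=5 → 1.
Total orbitals: 1.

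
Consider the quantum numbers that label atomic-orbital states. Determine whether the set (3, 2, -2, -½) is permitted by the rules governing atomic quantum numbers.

Valid

n = 3 is a positive integer. ℓ = 2 satisfies 0 ≤ ℓ ≤ n−1 = 2. m_ℓ = -2 lies in the range −ℓ … +ℓ (here −2 … 2). m_s = -1/2 is one of ±1/2.
All four constraints are satisfied.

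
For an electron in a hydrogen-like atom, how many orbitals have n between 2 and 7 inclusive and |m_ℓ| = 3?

20

Count contributing orbitals for each principal shell:
n=4 → 2; n=5 → 4; n=6 → 6; n=7 → 8.
Total orbitals: 2 + 4 + 6 + 8 = 20.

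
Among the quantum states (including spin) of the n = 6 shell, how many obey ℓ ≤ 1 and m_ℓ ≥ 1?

Go through ℓ = 0, …, 5 (the values permitted for n = 6).
Contributions: ℓ=1 → 1.
Orbitals: 1. Each orbital carries two spin states, so 1 × 2 = 2 states.

2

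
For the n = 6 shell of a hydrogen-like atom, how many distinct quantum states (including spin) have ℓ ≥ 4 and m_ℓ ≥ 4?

6

With n = 6 the allowed ℓ are 0, 1, …, 5.
Orbitals with ℓ ≥ 4 and m_ℓ ≥ 4, by ℓ: ℓ=4 → 1; ℓ=5 → 2.
Orbitals: 1 + 2 = 3. Each orbital carries two spin states, so 3 × 2 = 6 states.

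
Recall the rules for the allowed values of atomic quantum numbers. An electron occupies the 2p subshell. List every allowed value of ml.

-1, 0, 1

The 2p subshell has l = 1, and ml takes every integer from −l to +l. With l = 1 that gives the 3 values -1, 0, 1.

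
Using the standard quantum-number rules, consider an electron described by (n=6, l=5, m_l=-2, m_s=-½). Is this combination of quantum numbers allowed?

Allowed

n = 6 is a positive integer. l = 5 satisfies 0 ≤ l ≤ n−1 = 5. m_l = -2 lies in the range −l … +l (here −5 … 5). m_s = -1/2 is one of ±1/2.
All four constraints are satisfied.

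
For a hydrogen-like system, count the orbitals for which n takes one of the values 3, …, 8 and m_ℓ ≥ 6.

4

For each n in the range, tally the orbitals obeying m_ℓ ≥ 6:
n=7 → 1; n=8 → 3.
Total orbitals: 1 + 3 = 4.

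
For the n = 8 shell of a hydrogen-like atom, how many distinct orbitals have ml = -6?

The n = 8 shell has l = 0 through 7; check each.
Orbitals with ml = -6, by l: l=6 → 1; l=7 → 1.
Total orbitals: 1 + 1 = 2.

2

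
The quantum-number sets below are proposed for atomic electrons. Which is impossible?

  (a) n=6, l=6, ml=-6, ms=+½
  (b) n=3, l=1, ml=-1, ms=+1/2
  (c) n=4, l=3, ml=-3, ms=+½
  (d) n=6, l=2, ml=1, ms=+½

(a)

(a) has l = 6 ≥ n = 6, violating 0 ≤ l ≤ n−1.
The remaining sets (b), (c), (d) satisfy all four rules.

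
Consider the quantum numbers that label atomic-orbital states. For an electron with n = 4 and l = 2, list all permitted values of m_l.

m_l takes every integer from −l to +l. With l = 2 that gives the 5 values -2, -1, 0, 1, 2.

-2, -1, 0, 1, 2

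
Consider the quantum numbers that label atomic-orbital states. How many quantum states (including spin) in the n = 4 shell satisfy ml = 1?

6

Go through l = 0, …, 3 (the values permitted for n = 4).
Per l-value: l=1 → 1; l=2 → 1; l=3 → 1.
Orbitals: 1 + 1 + 1 = 3. Each orbital carries two spin states, so 3 × 2 = 6 states.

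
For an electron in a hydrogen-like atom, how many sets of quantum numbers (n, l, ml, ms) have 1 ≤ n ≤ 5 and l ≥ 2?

76

Go shell by shell, enumerating (l, ml) with l ≥ 2:
n=3 → 5; n=4 → 12; n=5 → 21.
Orbitals: 5 + 12 + 21 = 38. Including both spin states (ms = ±1/2) gives 2 × 38 = 76 states.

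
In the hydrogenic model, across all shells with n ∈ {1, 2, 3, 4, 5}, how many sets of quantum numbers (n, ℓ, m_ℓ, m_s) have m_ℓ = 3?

For each n in the range, tally the orbitals obeying m_ℓ = 3:
n=4 → 1; n=5 → 2.
Orbitals: 1 + 2 = 3. Including both spin states (m_s = ±1/2) gives 2 × 3 = 6 states.

6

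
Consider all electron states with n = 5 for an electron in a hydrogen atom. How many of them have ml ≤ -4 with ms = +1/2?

1

Go through l = 0, …, 4 (the values permitted for n = 5).
The (l, ml) pairs meeting ml ≤ -4 give: l=4 → 1.
Orbitals: 1. With ms fixed to a single value there is one state per orbital, giving 1 state.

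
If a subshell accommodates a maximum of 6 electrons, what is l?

l = 1

2(2l+1) = 6 ⇒ 2l+1 = 3 ⇒ l = 1.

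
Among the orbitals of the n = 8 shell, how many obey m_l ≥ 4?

10

Go through l = 0, …, 7 (the values permitted for n = 8).
Orbitals with m_l ≥ 4, by l: l=4 → 1; l=5 → 2; l=6 → 3; l=7 → 4.
Total orbitals: 1 + 2 + 3 + 4 = 10.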